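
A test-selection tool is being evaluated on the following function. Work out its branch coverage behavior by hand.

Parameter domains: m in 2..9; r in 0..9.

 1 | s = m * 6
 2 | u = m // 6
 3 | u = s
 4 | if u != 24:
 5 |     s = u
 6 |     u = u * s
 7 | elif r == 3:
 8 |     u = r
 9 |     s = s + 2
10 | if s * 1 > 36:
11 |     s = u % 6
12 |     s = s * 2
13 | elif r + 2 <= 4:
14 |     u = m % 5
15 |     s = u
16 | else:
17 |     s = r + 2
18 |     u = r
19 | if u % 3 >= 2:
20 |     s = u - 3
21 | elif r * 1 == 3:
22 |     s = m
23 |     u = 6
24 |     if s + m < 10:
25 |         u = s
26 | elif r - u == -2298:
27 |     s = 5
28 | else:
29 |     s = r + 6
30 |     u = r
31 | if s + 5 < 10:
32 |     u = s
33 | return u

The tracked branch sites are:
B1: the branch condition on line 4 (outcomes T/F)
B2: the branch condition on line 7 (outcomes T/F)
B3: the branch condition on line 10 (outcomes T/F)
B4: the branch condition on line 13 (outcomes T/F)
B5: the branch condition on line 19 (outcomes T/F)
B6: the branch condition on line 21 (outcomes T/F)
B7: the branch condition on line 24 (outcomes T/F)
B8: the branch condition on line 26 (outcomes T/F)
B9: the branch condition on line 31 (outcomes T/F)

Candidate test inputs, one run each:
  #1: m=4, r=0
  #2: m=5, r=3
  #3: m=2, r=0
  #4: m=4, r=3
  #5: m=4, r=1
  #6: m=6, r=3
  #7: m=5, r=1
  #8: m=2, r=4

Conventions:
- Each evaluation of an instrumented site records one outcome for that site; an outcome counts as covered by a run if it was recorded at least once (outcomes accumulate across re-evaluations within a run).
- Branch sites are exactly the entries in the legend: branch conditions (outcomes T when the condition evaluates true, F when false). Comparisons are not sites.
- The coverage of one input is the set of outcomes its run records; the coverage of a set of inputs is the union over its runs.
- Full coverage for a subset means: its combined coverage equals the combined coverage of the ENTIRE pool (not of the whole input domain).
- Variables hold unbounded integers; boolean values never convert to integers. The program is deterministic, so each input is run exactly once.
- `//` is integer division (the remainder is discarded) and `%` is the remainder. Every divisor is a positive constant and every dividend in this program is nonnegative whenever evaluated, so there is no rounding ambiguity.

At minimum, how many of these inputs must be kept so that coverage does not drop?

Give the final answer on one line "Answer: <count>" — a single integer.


run #1 (m=4, r=0) records B1=F, B2=F, B3=F, B4=T, B5=F, B6=F, B8=F, B9=F
run #2 (m=5, r=3) records B1=T, B3=F, B4=F, B5=F, B6=T, B7=F, B9=F
run #3 (m=2, r=0) records B1=T, B3=F, B4=T, B5=T, B9=T
run #4 (m=4, r=3) records B1=F, B2=T, B3=F, B4=F, B5=F, B6=T, B7=T, B9=T
run #5 (m=4, r=1) records B1=F, B2=F, B3=F, B4=T, B5=F, B6=F, B8=F, B9=F
run #6 (m=6, r=3) records B1=T, B3=F, B4=F, B5=F, B6=T, B7=F, B9=F
run #7 (m=5, r=1) records B1=T, B3=F, B4=T, B5=F, B6=F, B8=F, B9=F
run #8 (m=2, r=4) records B1=T, B3=F, B4=F, B5=F, B6=F, B8=F, B9=F
the full pool covers 16 outcomes: B1=T, B1=F, B2=T, B2=F, B3=F, B4=T, B4=F, B5=T, B5=F, B6=T, B6=F, B7=T, B7=F, B8=F, B9=T, B9=F
every size-1 subset falls short of the 16 outcomes (best: 8/16)
every size-2 subset falls short of the 16 outcomes (best: 13/16)
every size-3 subset falls short of the 16 outcomes (best: 15/16)
at size 4, {1, 2, 3, 4} reaches all 16 outcomes; every lexicographically earlier size-4 subset fails
Answer: 4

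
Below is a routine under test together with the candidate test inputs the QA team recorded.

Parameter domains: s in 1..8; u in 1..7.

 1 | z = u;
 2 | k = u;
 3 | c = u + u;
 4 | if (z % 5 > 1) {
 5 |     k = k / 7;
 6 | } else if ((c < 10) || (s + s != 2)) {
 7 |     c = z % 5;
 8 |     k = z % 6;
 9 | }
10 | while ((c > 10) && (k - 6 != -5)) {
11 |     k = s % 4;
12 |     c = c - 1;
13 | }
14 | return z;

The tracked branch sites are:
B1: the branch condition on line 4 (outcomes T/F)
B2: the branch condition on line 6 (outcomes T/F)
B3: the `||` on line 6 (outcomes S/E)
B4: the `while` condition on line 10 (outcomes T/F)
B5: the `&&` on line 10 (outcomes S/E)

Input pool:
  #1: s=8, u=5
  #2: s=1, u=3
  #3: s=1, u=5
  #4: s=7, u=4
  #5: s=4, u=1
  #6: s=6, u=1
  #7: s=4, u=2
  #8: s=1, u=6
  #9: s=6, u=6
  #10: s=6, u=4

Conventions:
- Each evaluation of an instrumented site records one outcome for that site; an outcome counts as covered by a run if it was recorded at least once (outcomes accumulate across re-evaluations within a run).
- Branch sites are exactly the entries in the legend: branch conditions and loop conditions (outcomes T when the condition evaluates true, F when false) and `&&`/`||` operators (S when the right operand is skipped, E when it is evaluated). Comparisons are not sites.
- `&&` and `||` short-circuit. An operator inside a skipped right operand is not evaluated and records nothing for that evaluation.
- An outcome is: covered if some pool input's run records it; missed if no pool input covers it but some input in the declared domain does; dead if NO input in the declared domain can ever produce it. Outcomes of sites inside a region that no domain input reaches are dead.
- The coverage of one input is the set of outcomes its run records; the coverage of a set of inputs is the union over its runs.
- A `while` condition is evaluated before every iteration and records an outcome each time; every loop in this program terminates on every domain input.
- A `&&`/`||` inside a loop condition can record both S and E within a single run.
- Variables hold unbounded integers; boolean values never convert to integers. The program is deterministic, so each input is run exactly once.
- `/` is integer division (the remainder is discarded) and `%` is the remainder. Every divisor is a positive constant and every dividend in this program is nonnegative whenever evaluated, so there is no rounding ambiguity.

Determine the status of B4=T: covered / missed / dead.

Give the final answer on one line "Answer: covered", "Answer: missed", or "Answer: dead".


B4=T is recorded by pool input(s) 8 -> covered
Answer: covered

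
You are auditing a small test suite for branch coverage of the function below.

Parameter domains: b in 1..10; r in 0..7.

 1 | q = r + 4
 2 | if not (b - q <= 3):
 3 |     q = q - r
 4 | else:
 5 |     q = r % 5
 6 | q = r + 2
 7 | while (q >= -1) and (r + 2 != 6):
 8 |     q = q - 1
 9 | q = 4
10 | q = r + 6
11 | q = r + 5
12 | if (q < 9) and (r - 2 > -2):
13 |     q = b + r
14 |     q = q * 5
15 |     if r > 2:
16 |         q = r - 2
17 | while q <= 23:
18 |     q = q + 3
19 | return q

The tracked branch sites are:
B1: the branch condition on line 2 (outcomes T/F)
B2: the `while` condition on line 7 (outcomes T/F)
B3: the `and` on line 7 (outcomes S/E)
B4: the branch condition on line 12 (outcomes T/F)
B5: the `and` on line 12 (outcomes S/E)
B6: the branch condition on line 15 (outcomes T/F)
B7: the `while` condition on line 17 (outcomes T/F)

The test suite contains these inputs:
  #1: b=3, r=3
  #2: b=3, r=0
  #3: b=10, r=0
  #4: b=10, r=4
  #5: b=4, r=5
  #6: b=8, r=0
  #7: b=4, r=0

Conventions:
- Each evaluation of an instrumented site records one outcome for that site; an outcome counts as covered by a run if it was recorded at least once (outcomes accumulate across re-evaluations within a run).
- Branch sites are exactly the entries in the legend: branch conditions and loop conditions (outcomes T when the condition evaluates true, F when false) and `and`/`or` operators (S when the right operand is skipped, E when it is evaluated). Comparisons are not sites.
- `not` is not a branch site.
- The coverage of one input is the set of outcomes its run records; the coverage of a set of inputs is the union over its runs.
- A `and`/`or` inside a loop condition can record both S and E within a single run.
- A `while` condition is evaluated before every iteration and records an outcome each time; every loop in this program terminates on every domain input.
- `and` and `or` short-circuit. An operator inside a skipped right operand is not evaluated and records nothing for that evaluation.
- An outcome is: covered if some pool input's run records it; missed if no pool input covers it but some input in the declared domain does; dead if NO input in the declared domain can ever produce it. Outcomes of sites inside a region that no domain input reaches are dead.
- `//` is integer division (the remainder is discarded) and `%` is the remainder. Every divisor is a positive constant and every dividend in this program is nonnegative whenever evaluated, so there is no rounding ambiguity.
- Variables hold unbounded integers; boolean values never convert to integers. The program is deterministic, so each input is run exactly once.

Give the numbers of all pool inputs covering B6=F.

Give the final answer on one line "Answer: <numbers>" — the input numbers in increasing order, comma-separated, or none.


input #1 (b=3, r=3): never hits B6=F
input #2 (b=3, r=0): never hits B6=F
input #3 (b=10, r=0): never hits B6=F
input #4 (b=10, r=4): never hits B6=F
input #5 (b=4, r=5): never hits B6=F
input #6 (b=8, r=0): never hits B6=F
input #7 (b=4, r=0): never hits B6=F
Answer: none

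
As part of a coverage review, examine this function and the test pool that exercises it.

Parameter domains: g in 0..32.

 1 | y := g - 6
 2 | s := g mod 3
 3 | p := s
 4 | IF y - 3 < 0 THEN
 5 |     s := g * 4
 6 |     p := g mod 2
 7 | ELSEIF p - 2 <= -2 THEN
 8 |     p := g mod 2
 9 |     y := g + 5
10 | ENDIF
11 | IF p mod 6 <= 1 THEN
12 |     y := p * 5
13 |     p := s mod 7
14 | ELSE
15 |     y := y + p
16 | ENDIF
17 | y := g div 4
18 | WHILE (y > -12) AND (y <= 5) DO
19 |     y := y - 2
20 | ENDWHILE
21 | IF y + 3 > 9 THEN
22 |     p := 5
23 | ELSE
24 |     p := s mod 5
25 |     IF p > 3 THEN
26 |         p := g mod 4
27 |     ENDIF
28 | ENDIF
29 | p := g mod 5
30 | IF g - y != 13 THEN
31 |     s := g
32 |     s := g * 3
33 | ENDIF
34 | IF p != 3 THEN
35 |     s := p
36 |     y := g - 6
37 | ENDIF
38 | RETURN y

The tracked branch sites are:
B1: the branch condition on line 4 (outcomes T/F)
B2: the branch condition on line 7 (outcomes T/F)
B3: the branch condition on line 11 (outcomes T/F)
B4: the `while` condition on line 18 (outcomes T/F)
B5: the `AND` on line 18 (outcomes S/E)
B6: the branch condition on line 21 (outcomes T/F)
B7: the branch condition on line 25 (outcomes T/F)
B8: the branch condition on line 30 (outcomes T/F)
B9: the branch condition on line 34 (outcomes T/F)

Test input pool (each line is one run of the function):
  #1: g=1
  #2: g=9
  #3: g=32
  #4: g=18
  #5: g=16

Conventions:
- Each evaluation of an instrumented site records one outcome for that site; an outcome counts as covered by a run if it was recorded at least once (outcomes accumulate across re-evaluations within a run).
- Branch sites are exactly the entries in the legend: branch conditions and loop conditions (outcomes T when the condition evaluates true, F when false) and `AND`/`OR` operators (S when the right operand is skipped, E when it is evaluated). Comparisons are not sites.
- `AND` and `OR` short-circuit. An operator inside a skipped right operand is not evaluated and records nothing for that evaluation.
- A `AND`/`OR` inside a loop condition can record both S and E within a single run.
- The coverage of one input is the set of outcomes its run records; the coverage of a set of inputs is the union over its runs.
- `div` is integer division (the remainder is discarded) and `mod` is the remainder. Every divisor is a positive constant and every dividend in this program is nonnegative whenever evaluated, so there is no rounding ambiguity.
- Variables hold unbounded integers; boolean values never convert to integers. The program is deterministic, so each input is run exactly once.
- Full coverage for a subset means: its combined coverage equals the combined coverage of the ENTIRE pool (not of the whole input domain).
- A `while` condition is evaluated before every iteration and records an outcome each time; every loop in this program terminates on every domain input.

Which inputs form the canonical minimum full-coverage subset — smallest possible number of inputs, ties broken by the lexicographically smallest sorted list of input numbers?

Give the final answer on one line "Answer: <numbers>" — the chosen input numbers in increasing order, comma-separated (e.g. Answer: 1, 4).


run #1 (g=1) runs B1->T, B3->T, B5->E, B4->T, B5->E, B4->T, B5->E, B4->T, B5->E, B4->T, B5->E, B4->T, B5->E, B4->T, ...; records B1=T, B3=T, B4=T, B4=F, B5=S, B5=E, B6=F, B7=T, B8=F, B9=T
run #2 (g=9) runs B1->F, B2->T, B3->T, B5->E, B4->T, B5->E, B4->T, B5->E, B4->T, B5->E, B4->T, B5->E, B4->T, B5->E, ...; records B1=F, B2=T, B3=T, B4=T, B4=F, B5=S, B5=E, B6=F, B7=F, B8=T, B9=T
run #3 (g=32) runs B1->F, B2->F, B3->F, B5->E, B4->F, B6->T, B8->T, B9->T; records B1=F, B2=F, B3=F, B4=F, B5=E, B6=T, B8=T, B9=T
run #4 (g=18) runs B1->F, B2->T, B3->T, B5->E, B4->T, B5->E, B4->T, B5->E, B4->T, B5->E, B4->T, B5->E, B4->T, B5->E, ...; records B1=F, B2=T, B3=T, B4=T, B4=F, B5=S, B5=E, B6=F, B7=F, B8=T, B9=F
run #5 (g=16) runs B1->F, B2->F, B3->T, B5->E, B4->T, B5->E, B4->T, B5->E, B4->T, B5->E, B4->T, B5->E, B4->T, B5->E, ...; records B1=F, B2=F, B3=T, B4=T, B4=F, B5=S, B5=E, B6=F, B7=F, B8=T, B9=T
pool-wide coverage (18 outcomes): B1=T, B1=F, B2=T, B2=F, B3=T, B3=F, B4=T, B4=F, B5=S, B5=E, B6=T, B6=F, B7=T, B7=F, B8=T, B8=F, B9=T, B9=F
checked all size-1 subsets: none covers 18 outcomes (max 11/18)
checked all size-2 subsets: none covers 18 outcomes (max 15/18)
at size 3, {1, 3, 4} reaches all 18 outcomes; every lexicographically earlier size-3 subset fails
Answer: 1, 3, 4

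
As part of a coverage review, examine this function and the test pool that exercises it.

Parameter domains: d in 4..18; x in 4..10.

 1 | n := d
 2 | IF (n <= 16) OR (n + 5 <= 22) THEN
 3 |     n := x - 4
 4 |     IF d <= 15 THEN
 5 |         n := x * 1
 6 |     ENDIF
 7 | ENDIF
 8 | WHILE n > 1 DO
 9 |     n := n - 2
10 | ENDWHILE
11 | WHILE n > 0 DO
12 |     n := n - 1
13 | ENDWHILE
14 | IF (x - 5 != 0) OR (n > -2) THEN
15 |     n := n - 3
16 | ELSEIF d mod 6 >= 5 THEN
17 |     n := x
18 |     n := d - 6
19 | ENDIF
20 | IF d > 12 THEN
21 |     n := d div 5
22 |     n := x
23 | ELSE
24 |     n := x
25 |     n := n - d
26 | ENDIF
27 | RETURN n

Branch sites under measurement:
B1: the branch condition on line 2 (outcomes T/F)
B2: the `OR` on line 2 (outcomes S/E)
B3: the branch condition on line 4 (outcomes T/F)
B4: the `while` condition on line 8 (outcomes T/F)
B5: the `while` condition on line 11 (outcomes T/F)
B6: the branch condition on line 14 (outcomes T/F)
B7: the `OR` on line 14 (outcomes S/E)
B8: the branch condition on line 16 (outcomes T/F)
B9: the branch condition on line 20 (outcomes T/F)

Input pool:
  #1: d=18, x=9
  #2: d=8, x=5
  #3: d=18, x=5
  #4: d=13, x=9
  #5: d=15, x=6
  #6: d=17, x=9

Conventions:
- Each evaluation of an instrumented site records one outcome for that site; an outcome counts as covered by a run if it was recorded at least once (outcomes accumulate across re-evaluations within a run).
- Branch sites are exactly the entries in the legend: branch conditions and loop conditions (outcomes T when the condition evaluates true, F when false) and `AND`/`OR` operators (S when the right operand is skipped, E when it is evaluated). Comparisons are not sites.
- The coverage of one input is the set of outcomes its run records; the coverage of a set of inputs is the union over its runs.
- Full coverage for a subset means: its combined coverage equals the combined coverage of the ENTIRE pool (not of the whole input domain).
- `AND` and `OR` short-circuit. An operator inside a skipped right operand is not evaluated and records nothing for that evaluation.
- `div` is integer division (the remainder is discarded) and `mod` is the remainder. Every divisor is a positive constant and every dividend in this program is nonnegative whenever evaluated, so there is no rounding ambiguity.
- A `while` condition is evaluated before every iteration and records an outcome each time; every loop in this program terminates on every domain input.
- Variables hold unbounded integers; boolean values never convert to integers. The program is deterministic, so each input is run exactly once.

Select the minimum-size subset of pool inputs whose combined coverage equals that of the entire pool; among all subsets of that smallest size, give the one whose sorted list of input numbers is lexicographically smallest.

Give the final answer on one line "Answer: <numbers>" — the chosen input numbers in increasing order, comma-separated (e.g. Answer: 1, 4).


test 1 (d=18, x=9) hits B1=F, B2=E, B4=T, B4=F, B5=F, B6=T, B7=S, B9=T
test 2 (d=8, x=5) hits B1=T, B2=S, B3=T, B4=T, B4=F, B5=T, B5=F, B6=T, B7=E, B9=F
test 3 (d=18, x=5) hits B1=F, B2=E, B4=T, B4=F, B5=F, B6=T, B7=E, B9=T
test 4 (d=13, x=9) hits B1=T, B2=S, B3=T, B4=T, B4=F, B5=T, B5=F, B6=T, B7=S, B9=T
test 5 (d=15, x=6) hits B1=T, B2=S, B3=T, B4=T, B4=F, B5=F, B6=T, B7=S, B9=T
test 6 (d=17, x=9) hits B1=T, B2=E, B3=F, B4=T, B4=F, B5=T, B5=F, B6=T, B7=S, B9=T
the full pool covers 15 outcomes: B1=T, B1=F, B2=S, B2=E, B3=T, B3=F, B4=T, B4=F, B5=T, B5=F, B6=T, B7=S, B7=E, B9=T, B9=F
every size-1 subset falls short of the 15 outcomes (best: 10/15)
every size-2 subset falls short of the 15 outcomes (best: 14/15)
at size 3, {1, 2, 6} reaches all 15 outcomes; every lexicographically earlier size-3 subset fails
Answer: 1, 2, 6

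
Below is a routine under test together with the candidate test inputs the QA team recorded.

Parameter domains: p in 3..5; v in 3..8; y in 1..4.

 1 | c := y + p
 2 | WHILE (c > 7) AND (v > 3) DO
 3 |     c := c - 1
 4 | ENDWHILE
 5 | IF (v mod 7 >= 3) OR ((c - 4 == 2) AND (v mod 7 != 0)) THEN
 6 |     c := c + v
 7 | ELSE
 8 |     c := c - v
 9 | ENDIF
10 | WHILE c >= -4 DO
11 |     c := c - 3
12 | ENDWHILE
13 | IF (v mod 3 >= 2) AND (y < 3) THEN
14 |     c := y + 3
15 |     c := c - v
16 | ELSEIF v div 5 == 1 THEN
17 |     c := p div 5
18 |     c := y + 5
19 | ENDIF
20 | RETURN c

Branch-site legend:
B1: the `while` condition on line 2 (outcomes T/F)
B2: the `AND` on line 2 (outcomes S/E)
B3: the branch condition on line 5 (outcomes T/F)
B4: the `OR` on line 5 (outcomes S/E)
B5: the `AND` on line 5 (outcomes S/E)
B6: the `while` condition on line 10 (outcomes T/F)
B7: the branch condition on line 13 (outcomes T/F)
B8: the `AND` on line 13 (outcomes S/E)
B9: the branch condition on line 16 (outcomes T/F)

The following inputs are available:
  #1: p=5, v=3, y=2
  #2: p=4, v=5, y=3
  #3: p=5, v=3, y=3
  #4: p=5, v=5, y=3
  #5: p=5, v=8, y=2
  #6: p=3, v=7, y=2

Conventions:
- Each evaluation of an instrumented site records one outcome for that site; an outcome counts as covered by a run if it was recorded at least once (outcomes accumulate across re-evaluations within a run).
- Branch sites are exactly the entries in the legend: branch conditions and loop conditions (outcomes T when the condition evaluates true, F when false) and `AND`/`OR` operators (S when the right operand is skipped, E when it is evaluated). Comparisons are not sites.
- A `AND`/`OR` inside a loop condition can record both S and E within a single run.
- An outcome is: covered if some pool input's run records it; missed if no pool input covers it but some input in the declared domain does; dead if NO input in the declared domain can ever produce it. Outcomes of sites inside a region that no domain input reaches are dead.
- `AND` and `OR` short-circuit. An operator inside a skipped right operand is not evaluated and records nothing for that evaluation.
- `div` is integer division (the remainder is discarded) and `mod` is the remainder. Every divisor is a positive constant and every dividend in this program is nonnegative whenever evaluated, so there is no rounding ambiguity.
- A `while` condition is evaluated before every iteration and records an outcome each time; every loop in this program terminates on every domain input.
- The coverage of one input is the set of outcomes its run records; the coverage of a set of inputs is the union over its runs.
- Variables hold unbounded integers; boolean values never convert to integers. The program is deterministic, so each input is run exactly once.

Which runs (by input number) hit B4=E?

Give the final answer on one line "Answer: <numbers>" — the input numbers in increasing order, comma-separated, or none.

input #1 (p=5, v=3, y=2): does not record B4=E
input #2 (p=4, v=5, y=3): does not record B4=E
input #3 (p=5, v=3, y=3): does not record B4=E
input #4 (p=5, v=5, y=3): does not record B4=E
input #5 (p=5, v=8, y=2): records B4=E
input #6 (p=3, v=7, y=2): records B4=E

Answer: 5, 6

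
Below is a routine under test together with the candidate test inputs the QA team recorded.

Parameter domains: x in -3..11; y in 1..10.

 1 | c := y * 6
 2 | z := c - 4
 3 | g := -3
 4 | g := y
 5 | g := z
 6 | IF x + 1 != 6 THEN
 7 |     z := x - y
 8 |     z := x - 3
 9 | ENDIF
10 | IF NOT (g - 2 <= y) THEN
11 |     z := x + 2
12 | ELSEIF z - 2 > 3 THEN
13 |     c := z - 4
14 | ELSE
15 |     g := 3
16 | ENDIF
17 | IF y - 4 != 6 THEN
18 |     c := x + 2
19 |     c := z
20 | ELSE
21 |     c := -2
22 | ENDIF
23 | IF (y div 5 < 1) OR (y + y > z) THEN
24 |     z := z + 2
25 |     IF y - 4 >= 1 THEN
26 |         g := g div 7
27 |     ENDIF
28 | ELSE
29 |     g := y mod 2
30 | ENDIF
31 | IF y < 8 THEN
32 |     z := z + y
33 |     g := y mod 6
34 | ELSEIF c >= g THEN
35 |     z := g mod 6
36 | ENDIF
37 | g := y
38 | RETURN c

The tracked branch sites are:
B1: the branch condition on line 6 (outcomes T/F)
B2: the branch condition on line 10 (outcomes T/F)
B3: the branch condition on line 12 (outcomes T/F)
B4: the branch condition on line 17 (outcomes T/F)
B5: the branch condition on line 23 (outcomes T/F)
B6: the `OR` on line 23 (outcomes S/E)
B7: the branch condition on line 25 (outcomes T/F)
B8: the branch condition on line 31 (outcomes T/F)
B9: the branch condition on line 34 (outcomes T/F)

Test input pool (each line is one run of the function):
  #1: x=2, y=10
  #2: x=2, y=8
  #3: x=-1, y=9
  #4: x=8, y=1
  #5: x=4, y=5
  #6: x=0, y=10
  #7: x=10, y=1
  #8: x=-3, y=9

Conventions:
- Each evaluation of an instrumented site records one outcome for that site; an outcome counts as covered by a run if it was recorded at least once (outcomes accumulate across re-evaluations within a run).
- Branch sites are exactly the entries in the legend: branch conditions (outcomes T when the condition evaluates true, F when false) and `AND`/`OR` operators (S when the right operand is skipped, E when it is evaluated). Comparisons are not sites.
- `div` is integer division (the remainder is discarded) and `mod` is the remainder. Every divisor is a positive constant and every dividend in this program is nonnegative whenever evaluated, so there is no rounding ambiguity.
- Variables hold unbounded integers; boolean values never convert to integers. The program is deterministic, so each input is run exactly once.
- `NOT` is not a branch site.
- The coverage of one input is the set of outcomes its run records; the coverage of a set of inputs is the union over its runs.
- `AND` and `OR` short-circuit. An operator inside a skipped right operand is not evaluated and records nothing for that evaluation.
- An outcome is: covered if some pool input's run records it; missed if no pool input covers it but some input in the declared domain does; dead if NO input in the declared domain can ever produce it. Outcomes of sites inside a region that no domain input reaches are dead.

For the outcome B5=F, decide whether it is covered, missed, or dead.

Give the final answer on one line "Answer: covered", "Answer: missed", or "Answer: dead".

no pool input records B5=F
but domain input (x=8, y=5) does record it -> reachable, so missed

Answer: missed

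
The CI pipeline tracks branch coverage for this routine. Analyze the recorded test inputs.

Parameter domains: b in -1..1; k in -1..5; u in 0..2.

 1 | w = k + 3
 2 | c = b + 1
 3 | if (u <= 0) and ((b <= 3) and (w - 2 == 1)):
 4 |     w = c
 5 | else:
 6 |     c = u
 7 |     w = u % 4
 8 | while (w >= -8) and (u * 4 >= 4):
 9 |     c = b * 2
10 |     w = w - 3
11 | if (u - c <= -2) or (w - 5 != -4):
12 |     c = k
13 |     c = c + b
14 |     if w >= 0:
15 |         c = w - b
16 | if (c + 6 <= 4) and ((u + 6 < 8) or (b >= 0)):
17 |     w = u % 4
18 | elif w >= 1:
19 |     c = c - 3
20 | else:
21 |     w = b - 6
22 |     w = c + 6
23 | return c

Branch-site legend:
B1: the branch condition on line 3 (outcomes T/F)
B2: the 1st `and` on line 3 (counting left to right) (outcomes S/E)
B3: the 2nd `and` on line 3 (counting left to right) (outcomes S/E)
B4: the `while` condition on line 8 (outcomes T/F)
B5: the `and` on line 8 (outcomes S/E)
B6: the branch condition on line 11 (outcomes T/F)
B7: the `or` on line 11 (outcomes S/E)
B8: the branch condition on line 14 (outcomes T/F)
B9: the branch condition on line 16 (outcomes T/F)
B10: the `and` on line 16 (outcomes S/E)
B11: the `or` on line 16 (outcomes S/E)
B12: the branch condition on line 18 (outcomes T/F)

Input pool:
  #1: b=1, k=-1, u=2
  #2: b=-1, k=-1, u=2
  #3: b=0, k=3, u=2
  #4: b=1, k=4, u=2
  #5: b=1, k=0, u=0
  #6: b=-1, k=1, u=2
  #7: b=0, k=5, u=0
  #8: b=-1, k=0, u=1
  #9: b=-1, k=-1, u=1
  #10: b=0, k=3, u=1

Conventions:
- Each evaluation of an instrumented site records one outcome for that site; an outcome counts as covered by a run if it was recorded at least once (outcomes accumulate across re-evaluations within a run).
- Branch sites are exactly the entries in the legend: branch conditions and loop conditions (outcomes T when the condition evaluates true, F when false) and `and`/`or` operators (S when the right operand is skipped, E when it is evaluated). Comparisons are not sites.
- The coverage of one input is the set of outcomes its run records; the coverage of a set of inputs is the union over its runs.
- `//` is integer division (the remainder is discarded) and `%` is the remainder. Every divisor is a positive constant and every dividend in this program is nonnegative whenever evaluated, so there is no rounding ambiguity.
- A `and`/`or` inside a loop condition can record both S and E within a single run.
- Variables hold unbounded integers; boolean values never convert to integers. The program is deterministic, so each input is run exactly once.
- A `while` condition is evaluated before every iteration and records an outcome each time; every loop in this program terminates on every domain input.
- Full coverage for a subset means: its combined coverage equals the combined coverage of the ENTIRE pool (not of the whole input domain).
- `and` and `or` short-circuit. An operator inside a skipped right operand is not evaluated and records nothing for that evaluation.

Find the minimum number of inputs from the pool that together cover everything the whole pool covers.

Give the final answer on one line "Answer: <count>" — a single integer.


input #1, b=1, k=-1, u=2: outcomes B1=F, B2=S, B4=T, B4=F, B5=S, B5=E, B6=T, B7=E, B8=F, B9=F, B10=S, B12=F
input #2, b=-1, k=-1, u=2: outcomes B1=F, B2=S, B4=T, B4=F, B5=S, B5=E, B6=T, B7=E, B8=F, B9=F, B10=E, B11=E, B12=F
input #3, b=0, k=3, u=2: outcomes B1=F, B2=S, B4=T, B4=F, B5=S, B5=E, B6=T, B7=E, B8=F, B9=F, B10=S, B12=F
input #4, b=1, k=4, u=2: outcomes B1=F, B2=S, B4=T, B4=F, B5=S, B5=E, B6=T, B7=E, B8=F, B9=F, B10=S, B12=F
input #5, b=1, k=0, u=0: outcomes B1=T, B2=E, B3=E, B4=F, B5=E, B6=T, B7=S, B8=T, B9=F, B10=S, B12=T
input #6, b=-1, k=1, u=2: outcomes B1=F, B2=S, B4=T, B4=F, B5=S, B5=E, B6=T, B7=E, B8=F, B9=F, B10=S, B12=F
input #7, b=0, k=5, u=0: outcomes B1=F, B2=E, B3=E, B4=F, B5=E, B6=T, B7=E, B8=T, B9=F, B10=S, B12=F
input #8, b=-1, k=0, u=1: outcomes B1=F, B2=S, B4=T, B4=F, B5=S, B5=E, B6=T, B7=E, B8=F, B9=F, B10=S, B12=F
input #9, b=-1, k=-1, u=1: outcomes B1=F, B2=S, B4=T, B4=F, B5=S, B5=E, B6=T, B7=E, B8=F, B9=T, B10=E, B11=S
input #10, b=0, k=3, u=1: outcomes B1=F, B2=S, B4=T, B4=F, B5=S, B5=E, B6=T, B7=E, B8=F, B9=F, B10=S, B12=F
the full pool covers 22 outcomes: B1=T, B1=F, B2=S, B2=E, B3=E, B4=T, B4=F, B5=S, B5=E, B6=T, B7=S, B7=E, B8=T, B8=F, B9=T, B9=F, B10=S, B10=E, B11=S, B11=E, B12=T, B12=F
no size-1 subset reaches all 22 outcomes (best union: 13/22)
no size-2 subset reaches all 22 outcomes (best union: 20/22)
size 3: inputs {2, 5, 9} cover all 22 outcomes, and no lexicographically smaller subset of this size does
Answer: 3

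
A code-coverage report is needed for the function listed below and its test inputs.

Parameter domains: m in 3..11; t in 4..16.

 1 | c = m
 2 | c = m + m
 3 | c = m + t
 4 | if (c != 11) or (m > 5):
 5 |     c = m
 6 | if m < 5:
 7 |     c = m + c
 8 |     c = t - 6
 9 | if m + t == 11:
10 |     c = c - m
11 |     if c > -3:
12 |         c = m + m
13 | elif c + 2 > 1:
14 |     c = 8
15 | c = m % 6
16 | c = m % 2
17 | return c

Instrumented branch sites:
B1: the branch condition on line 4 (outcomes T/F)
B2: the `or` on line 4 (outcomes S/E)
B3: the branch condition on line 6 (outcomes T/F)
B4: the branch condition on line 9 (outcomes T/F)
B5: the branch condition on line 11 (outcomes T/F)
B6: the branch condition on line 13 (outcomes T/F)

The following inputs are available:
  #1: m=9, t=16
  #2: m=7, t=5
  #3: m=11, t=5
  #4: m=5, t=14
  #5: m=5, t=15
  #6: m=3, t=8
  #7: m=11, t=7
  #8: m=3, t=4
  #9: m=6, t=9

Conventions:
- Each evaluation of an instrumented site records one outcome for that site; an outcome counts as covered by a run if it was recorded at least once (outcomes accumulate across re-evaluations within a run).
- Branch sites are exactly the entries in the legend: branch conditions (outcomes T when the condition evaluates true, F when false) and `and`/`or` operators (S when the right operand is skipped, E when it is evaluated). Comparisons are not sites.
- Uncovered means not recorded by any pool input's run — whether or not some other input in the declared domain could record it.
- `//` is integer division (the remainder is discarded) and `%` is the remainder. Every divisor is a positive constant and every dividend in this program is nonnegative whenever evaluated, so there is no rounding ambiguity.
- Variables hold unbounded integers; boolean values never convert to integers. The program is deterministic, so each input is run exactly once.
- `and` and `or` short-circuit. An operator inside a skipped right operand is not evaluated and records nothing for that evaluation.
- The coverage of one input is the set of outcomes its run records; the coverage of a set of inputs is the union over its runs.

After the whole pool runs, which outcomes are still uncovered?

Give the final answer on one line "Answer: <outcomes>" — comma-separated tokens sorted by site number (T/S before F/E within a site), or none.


input #1, m=9, t=16: events B2->S, B1->T, B3->F, B4->F, B6->T; outcomes B1=T, B2=S, B3=F, B4=F, B6=T
input #2, m=7, t=5: events B2->S, B1->T, B3->F, B4->F, B6->T; outcomes B1=T, B2=S, B3=F, B4=F, B6=T
input #3, m=11, t=5: events B2->S, B1->T, B3->F, B4->F, B6->T; outcomes B1=T, B2=S, B3=F, B4=F, B6=T
input #4, m=5, t=14: events B2->S, B1->T, B3->F, B4->F, B6->T; outcomes B1=T, B2=S, B3=F, B4=F, B6=T
input #5, m=5, t=15: events B2->S, B1->T, B3->F, B4->F, B6->T; outcomes B1=T, B2=S, B3=F, B4=F, B6=T
input #6, m=3, t=8: events B2->E, B1->F, B3->T, B4->T, B5->T; outcomes B1=F, B2=E, B3=T, B4=T, B5=T
input #7, m=11, t=7: events B2->S, B1->T, B3->F, B4->F, B6->T; outcomes B1=T, B2=S, B3=F, B4=F, B6=T
input #8, m=3, t=4: events B2->S, B1->T, B3->T, B4->F, B6->F; outcomes B1=T, B2=S, B3=T, B4=F, B6=F
input #9, m=6, t=9: events B2->S, B1->T, B3->F, B4->F, B6->T; outcomes B1=T, B2=S, B3=F, B4=F, B6=T
union over the pool: B1=T, B1=F, B2=S, B2=E, B3=T, B3=F, B4=T, B4=F, B5=T, B6=T, B6=F
uncovered (1 of 12): B5=F
Answer: B5=F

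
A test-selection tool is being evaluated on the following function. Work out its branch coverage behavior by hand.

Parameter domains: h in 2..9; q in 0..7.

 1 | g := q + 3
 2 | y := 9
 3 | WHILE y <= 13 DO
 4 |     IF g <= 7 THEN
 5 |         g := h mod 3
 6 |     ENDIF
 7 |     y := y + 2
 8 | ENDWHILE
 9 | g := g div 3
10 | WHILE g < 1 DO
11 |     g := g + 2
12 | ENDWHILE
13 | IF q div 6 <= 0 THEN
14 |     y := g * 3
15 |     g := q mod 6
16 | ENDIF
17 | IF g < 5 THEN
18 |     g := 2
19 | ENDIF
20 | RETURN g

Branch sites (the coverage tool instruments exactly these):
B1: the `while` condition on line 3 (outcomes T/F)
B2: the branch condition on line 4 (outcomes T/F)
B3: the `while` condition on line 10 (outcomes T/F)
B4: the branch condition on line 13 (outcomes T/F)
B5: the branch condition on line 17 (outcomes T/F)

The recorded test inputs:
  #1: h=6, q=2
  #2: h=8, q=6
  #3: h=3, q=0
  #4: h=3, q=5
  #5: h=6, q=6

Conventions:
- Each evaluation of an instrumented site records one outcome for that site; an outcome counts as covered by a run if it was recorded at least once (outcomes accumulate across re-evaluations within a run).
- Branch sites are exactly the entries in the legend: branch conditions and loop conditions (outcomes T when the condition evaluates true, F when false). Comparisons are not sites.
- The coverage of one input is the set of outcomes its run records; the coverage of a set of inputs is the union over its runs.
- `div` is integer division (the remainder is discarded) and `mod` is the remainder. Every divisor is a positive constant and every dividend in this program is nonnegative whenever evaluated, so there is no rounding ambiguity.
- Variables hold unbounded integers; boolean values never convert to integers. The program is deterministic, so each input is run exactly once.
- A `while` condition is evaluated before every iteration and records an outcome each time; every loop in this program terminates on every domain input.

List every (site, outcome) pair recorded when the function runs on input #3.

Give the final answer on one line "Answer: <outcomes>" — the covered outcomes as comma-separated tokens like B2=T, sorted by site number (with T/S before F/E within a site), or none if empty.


Running input #3 (h=3, q=0), event by event:
  B1->T, B2->T, B1->T, B2->T, B1->T, B2->T, B1->F, B3->T, B3->F, B4->T
  B5->T
collecting distinct outcomes: B1=T, B1=F, B2=T, B3=T, B3=F, B4=T, B5=T
Answer: B1=T, B1=F, B2=T, B3=T, B3=F, B4=T, B5=T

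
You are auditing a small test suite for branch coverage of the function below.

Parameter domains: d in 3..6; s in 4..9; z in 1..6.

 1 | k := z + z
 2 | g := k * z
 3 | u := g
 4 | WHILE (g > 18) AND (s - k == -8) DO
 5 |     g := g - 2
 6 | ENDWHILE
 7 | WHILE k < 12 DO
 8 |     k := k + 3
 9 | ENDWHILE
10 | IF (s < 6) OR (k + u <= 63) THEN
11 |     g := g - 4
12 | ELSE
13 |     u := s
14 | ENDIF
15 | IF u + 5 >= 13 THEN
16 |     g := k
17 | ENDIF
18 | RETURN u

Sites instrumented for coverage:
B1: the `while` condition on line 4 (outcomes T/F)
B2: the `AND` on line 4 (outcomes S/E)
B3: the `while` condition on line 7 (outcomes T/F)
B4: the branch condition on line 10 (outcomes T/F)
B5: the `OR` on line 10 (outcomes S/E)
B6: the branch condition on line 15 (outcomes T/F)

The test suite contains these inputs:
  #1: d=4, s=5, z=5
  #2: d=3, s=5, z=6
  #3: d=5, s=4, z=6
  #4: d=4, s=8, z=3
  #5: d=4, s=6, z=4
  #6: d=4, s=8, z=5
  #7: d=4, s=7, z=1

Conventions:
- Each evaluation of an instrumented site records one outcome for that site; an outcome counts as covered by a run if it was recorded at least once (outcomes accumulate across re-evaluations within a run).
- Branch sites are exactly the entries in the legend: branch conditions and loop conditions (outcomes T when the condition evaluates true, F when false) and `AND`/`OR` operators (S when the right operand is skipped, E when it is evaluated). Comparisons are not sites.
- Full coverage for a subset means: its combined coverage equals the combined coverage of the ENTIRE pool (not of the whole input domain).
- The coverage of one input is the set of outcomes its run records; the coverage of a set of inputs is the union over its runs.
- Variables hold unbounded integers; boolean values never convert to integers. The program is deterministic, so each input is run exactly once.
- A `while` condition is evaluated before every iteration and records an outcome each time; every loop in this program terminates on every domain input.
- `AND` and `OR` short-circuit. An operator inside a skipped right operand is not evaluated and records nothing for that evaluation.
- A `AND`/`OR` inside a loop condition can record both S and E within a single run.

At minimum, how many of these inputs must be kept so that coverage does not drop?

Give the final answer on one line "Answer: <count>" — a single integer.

#1 (d=4, s=5, z=5) -> B2->E, B1->F, B3->T, B3->F, B5->S, B4->T, B6->T; covered: B1=F, B2=E, B3=T, B3=F, B4=T, B5=S, B6=T
#2 (d=3, s=5, z=6) -> B2->E, B1->F, B3->F, B5->S, B4->T, B6->T; covered: B1=F, B2=E, B3=F, B4=T, B5=S, B6=T
#3 (d=5, s=4, z=6) -> B2->E, B1->T, B2->E, B1->T, B2->E, B1->T, B2->E, B1->T, B2->E, B1->T, B2->E, B1->T, B2->E, B1->T, ...; covered: B1=T, B1=F, B2=S, B2=E, B3=F, B4=T, B5=S, B6=T
#4 (d=4, s=8, z=3) -> B2->S, B1->F, B3->T, B3->T, B3->F, B5->E, B4->T, B6->T; covered: B1=F, B2=S, B3=T, B3=F, B4=T, B5=E, B6=T
#5 (d=4, s=6, z=4) -> B2->E, B1->F, B3->T, B3->T, B3->F, B5->E, B4->T, B6->T; covered: B1=F, B2=E, B3=T, B3=F, B4=T, B5=E, B6=T
#6 (d=4, s=8, z=5) -> B2->E, B1->F, B3->T, B3->F, B5->E, B4->T, B6->T; covered: B1=F, B2=E, B3=T, B3=F, B4=T, B5=E, B6=T
#7 (d=4, s=7, z=1) -> B2->S, B1->F, B3->T, B3->T, B3->T, B3->T, B3->F, B5->E, B4->T, B6->F; covered: B1=F, B2=S, B3=T, B3=F, B4=T, B5=E, B6=F
pool-wide coverage (11 outcomes): B1=T, B1=F, B2=S, B2=E, B3=T, B3=F, B4=T, B5=S, B5=E, B6=T, B6=F
no size-1 subset reaches all 11 outcomes (best union: 8/11)
size 2: inputs {3, 7} cover all 11 outcomes, and no lexicographically smaller subset of this size does

Answer: 2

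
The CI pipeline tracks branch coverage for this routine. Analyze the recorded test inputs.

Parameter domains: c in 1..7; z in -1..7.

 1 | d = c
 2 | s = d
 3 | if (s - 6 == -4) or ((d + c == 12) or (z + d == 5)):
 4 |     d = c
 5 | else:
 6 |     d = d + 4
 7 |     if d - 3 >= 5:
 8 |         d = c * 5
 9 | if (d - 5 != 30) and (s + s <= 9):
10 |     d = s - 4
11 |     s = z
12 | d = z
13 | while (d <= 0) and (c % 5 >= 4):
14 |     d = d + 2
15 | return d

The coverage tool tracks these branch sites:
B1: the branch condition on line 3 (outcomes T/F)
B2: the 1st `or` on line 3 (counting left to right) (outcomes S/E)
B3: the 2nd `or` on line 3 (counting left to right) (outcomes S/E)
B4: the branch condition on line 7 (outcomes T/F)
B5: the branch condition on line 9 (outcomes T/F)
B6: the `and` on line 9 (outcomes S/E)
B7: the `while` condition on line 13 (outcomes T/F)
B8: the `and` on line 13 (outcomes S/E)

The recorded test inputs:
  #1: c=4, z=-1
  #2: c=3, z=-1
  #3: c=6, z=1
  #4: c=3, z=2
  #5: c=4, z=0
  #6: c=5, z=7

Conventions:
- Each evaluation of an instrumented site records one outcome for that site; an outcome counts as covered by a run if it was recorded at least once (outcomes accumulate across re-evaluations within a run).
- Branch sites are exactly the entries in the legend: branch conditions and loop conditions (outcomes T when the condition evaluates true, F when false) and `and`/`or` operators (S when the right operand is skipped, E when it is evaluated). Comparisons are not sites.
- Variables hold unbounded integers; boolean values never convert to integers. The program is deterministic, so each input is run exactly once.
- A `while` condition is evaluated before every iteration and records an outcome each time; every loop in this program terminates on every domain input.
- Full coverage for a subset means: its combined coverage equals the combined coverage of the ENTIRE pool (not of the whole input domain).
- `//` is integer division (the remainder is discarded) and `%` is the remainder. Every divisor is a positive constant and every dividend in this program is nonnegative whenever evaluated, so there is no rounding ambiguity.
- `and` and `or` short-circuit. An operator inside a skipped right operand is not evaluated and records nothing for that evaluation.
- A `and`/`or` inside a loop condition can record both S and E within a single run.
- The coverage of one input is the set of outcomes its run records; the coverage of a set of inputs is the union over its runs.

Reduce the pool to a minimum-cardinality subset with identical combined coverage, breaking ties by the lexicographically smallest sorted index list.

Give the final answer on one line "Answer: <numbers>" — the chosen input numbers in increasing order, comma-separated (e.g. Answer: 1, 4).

input #1 (c=4, z=-1): events B2->E, B3->E, B1->F, B4->T, B6->E, B5->T, B8->E, B7->T, B8->S, B7->F; covers B1=F, B2=E, B3=E, B4=T, B5=T, B6=E, B7=T, B7=F, B8=S, B8=E
input #2 (c=3, z=-1): events B2->E, B3->E, B1->F, B4->F, B6->E, B5->T, B8->E, B7->F; covers B1=F, B2=E, B3=E, B4=F, B5=T, B6=E, B7=F, B8=E
input #3 (c=6, z=1): events B2->E, B3->S, B1->T, B6->E, B5->F, B8->S, B7->F; covers B1=T, B2=E, B3=S, B5=F, B6=E, B7=F, B8=S
input #4 (c=3, z=2): events B2->E, B3->E, B1->T, B6->E, B5->T, B8->S, B7->F; covers B1=T, B2=E, B3=E, B5=T, B6=E, B7=F, B8=S
input #5 (c=4, z=0): events B2->E, B3->E, B1->F, B4->T, B6->E, B5->T, B8->E, B7->T, B8->S, B7->F; covers B1=F, B2=E, B3=E, B4=T, B5=T, B6=E, B7=T, B7=F, B8=S, B8=E
input #6 (c=5, z=7): events B2->E, B3->E, B1->F, B4->T, B6->E, B5->F, B8->S, B7->F; covers B1=F, B2=E, B3=E, B4=T, B5=F, B6=E, B7=F, B8=S
together the pool reaches 14 outcomes: B1=T, B1=F, B2=E, B3=S, B3=E, B4=T, B4=F, B5=T, B5=F, B6=E, B7=T, B7=F, B8=S, B8=E
size 1 is not enough: best union over all size-1 subsets is 10/14
size 2 is not enough: best union over all size-2 subsets is 13/14
the canonical winner is {1, 2, 3}: size 3, full 14-outcome coverage, earliest index list among size-3 covers

Answer: 1, 2, 3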